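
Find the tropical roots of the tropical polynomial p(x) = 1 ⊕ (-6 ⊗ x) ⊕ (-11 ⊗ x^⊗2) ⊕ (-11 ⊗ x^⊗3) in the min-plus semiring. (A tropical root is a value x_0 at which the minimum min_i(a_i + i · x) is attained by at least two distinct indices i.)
Roots: {0, 5, 7}

Each tropical root is a break point of the lower envelope of the lines y = a_i + i · x (there are 4 lines, with slopes 0, 1, ..., 3). Only the lines that attain the minimum somewhere contribute to roots; other lines are dominated. Here the surviving (envelope) indices are i = 3, i = 2, i = 1, i = 0.
Intersections between consecutive envelope lines give the roots: for adjacent envelope indices i < j the intersection is x = (a_i − a_j) / (j − i). Reading off the sorted break points: {0, 5, 7}.
Verification: at each break x_0, at least two indices attain the minimum of min_i(a_i + i · x_0).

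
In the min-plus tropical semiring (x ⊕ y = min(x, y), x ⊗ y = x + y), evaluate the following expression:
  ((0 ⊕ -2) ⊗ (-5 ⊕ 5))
((0 ⊕ -2) ⊗ (-5 ⊕ 5)) = -7

Expand innermost to outermost. Recall ⊕ takes the minimum of its arguments and ⊗ takes their sum. Working out the expression ((0 ⊕ -2) ⊗ (-5 ⊕ 5)) gives -7.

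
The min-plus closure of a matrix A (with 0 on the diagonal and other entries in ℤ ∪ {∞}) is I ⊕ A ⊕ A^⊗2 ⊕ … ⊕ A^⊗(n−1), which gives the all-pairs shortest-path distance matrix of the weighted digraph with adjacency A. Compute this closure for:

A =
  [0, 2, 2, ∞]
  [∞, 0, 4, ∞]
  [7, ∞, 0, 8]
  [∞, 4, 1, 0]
Closure =
  [0, 2, 2, 10]
  [11, 0, 4, 12]
  [7, 9, 0, 8]
  [8, 4, 1, 0]

This is the Floyd-Warshall all-pairs shortest-path computation. For each intermediate vertex k = 0, 1, …, 3, update dist[i][j] ← min(dist[i][j], dist[i][k] + dist[k][j]). The final matrix gives, for each (i, j), the minimum total weight of any directed path from i to j (possibly empty when i = j).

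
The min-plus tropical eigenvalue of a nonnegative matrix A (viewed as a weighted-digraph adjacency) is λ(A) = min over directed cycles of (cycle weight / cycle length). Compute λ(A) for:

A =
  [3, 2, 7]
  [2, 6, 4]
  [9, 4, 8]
λ(A) = 2

Enumerate directed cycles and compute their means (weight / length). Sample:
  cycle 0 → 0: weight = 3, length = 1, mean = 3/1 ≈ 3.000
  cycle 1 → 1: weight = 6, length = 1, mean = 6/1 ≈ 6.000
  cycle 2 → 2: weight = 8, length = 1, mean = 8/1 ≈ 8.000
  cycle 0 → 1 → 0: weight = 4, length = 2, mean = 4/2 ≈ 2.000
  cycle 0 → 2 → 0: weight = 16, length = 2, mean = 16/2 ≈ 8.000
  cycle 1 → 0 → 1: weight = 4, length = 2, mean = 4/2 ≈ 2.000
Minimum mean = 2.000, attained e.g. along the cycle 0 → 1 → 0 with weight 4 and length 2. So λ(A) = 4/2 = 2.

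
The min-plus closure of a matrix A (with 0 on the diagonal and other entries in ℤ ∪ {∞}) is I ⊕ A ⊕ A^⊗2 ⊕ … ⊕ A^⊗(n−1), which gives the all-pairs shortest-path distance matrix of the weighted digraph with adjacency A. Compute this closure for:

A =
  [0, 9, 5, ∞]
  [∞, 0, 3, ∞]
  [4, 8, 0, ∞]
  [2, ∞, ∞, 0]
Closure =
  [0, 9, 5, ∞]
  [7, 0, 3, ∞]
  [4, 8, 0, ∞]
  [2, 11, 7, 0]

This is the Floyd-Warshall all-pairs shortest-path computation. For each intermediate vertex k = 0, 1, …, 3, update dist[i][j] ← min(dist[i][j], dist[i][k] + dist[k][j]). The final matrix gives, for each (i, j), the minimum total weight of any directed path from i to j (possibly empty when i = j).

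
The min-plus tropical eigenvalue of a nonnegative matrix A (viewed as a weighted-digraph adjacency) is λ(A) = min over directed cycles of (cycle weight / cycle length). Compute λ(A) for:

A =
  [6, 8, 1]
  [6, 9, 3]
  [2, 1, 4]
λ(A) = 3/2

Enumerate directed cycles and compute their means (weight / length). Sample:
  cycle 0 → 0: weight = 6, length = 1, mean = 6/1 ≈ 6.000
  cycle 1 → 1: weight = 9, length = 1, mean = 9/1 ≈ 9.000
  cycle 2 → 2: weight = 4, length = 1, mean = 4/1 ≈ 4.000
  cycle 0 → 1 → 0: weight = 14, length = 2, mean = 14/2 ≈ 7.000
  cycle 0 → 2 → 0: weight = 3, length = 2, mean = 3/2 ≈ 1.500
  cycle 1 → 0 → 1: weight = 14, length = 2, mean = 14/2 ≈ 7.000
Minimum mean = 1.500, attained e.g. along the cycle 0 → 2 → 0 with weight 3 and length 2. So λ(A) = 3/2 = 3/2.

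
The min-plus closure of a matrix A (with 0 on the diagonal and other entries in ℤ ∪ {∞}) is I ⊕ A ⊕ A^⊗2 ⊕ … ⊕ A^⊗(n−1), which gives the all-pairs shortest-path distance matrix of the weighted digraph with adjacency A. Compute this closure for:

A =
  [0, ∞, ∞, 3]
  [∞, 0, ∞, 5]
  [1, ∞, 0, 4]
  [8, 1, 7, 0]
Closure =
  [0, 4, 10, 3]
  [13, 0, 12, 5]
  [1, 5, 0, 4]
  [8, 1, 7, 0]

This is the Floyd-Warshall all-pairs shortest-path computation. For each intermediate vertex k = 0, 1, …, 3, update dist[i][j] ← min(dist[i][j], dist[i][k] + dist[k][j]). The final matrix gives, for each (i, j), the minimum total weight of any directed path from i to j (possibly empty when i = j).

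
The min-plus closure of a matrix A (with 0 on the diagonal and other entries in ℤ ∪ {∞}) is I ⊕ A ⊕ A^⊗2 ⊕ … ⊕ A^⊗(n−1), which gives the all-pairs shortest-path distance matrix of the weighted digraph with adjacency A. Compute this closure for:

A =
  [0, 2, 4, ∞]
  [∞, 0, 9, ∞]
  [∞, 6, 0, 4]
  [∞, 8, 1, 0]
Closure =
  [0, 2, 4, 8]
  [∞, 0, 9, 13]
  [∞, 6, 0, 4]
  [∞, 7, 1, 0]

This is the Floyd-Warshall all-pairs shortest-path computation. For each intermediate vertex k = 0, 1, …, 3, update dist[i][j] ← min(dist[i][j], dist[i][k] + dist[k][j]). The final matrix gives, for each (i, j), the minimum total weight of any directed path from i to j (possibly empty when i = j).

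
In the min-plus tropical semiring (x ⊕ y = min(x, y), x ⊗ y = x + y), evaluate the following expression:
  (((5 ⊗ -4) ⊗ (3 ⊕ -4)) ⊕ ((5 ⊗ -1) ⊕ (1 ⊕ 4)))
(((5 ⊗ -4) ⊗ (3 ⊕ -4)) ⊕ ((5 ⊗ -1) ⊕ (1 ⊕ 4))) = -3

Expand innermost to outermost. Recall ⊕ takes the minimum of its arguments and ⊗ takes their sum. Working out the expression (((5 ⊗ -4) ⊗ (3 ⊕ -4)) ⊕ ((5 ⊗ -1) ⊕ (1 ⊕ 4))) gives -3.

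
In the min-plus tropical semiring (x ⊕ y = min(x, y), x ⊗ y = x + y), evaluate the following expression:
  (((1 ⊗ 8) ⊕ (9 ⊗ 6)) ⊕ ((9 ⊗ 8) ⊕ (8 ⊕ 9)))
(((1 ⊗ 8) ⊕ (9 ⊗ 6)) ⊕ ((9 ⊗ 8) ⊕ (8 ⊕ 9))) = 8

Expand innermost to outermost. Recall ⊕ takes the minimum of its arguments and ⊗ takes their sum. Working out the expression (((1 ⊗ 8) ⊕ (9 ⊗ 6)) ⊕ ((9 ⊗ 8) ⊕ (8 ⊕ 9))) gives 8.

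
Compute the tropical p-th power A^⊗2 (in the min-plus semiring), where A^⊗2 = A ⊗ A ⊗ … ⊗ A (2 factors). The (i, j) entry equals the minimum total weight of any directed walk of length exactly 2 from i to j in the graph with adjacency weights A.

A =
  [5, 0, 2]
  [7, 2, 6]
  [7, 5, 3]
A^⊗2 =
  [7, 2, 5]
  [9, 4, 8]
  [10, 7, 6]

Each entry (A^⊗2)_ij equals the minimum over all length-2 walks i = v_0 → v_1 → … → v_2 = j of Σ_t A[v_t][v_{t+1}]. For example, for (i, j) = (0, 2) we minimise over 3 possible intermediate vertex sequences; the minimum is 5, attained along the walk 0 → 2 → 2.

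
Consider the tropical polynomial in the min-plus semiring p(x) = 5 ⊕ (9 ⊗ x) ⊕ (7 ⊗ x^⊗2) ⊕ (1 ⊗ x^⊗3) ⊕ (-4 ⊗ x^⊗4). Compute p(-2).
p(-2) = -12

A tropical monomial a ⊗ x^⊗i evaluates to a + i · x. Evaluating each term at x = -2:
  Term 0 contributes 5 + 0 · -2 = 5
  Term 1 contributes 9 + 1 · -2 = 7
  Term 2 contributes 7 + 2 · -2 = 3
  Term 3 contributes 1 + 3 · -2 = -5
  Term 4 contributes -4 + 4 · -2 = -12
p(-2) = ⊕ of these = min[5, 7, 3, -5, -12] = -12.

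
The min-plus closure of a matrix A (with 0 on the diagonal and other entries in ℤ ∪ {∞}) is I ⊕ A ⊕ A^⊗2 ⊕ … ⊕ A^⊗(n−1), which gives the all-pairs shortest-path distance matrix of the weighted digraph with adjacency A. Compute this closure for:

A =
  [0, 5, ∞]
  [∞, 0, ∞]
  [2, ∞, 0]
Closure =
  [0, 5, ∞]
  [∞, 0, ∞]
  [2, 7, 0]

This is the Floyd-Warshall all-pairs shortest-path computation. For each intermediate vertex k = 0, 1, …, 2, update dist[i][j] ← min(dist[i][j], dist[i][k] + dist[k][j]). The final matrix gives, for each (i, j), the minimum total weight of any directed path from i to j (possibly empty when i = j).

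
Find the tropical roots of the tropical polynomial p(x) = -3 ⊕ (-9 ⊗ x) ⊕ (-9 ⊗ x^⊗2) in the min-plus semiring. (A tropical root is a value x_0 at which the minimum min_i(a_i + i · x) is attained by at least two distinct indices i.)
Roots: {0, 6}

Each tropical root is a break point of the lower envelope of the lines y = a_i + i · x (there are 3 lines, with slopes 0, 1, ..., 2). Only the lines that attain the minimum somewhere contribute to roots; other lines are dominated. Here the surviving (envelope) indices are i = 2, i = 1, i = 0.
Intersections between consecutive envelope lines give the roots: for adjacent envelope indices i < j the intersection is x = (a_i − a_j) / (j − i). Reading off the sorted break points: {0, 6}.
Verification: at each break x_0, at least two indices attain the minimum of min_i(a_i + i · x_0).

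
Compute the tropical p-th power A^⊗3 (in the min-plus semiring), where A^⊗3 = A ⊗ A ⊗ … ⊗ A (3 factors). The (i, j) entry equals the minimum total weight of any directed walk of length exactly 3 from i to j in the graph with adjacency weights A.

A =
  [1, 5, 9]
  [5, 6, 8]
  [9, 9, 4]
A^⊗3 =
  [3, 7, 11]
  [7, 11, 15]
  [11, 15, 12]

Each entry (A^⊗3)_ij equals the minimum over all length-3 walks i = v_0 → v_1 → … → v_3 = j of Σ_t A[v_t][v_{t+1}]. For example, for (i, j) = (0, 2) we minimise over 9 possible intermediate vertex sequences; the minimum is 11, attained along the walk 0 → 0 → 0 → 2.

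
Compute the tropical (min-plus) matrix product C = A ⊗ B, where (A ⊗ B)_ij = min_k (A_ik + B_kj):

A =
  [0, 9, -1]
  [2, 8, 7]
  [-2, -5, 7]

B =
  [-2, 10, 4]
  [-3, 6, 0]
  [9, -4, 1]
A ⊗ B =
  [-2, -5, 0]
  [0, 3, 6]
  [-8, 1, -5]

Apply the min-plus product entry-by-entry:
  C[0][0] = min over k of (A[0][0] + B[0][0] = 0 + -2 = -2, A[0][1] + B[1][0] = 9 + -3 = 6, A[0][2] + B[2][0] = -1 + 9 = 8) = -2 (attained at k = 0)
  C[0][1] = min over k of (A[0][0] + B[0][1] = 0 + 10 = 10, A[0][1] + B[1][1] = 9 + 6 = 15, A[0][2] + B[2][1] = -1 + -4 = -5) = -5 (attained at k = 2)
  C[0][2] = min over k of (A[0][0] + B[0][2] = 0 + 4 = 4, A[0][1] + B[1][2] = 9 + 0 = 9, A[0][2] + B[2][2] = -1 + 1 = 0) = 0 (attained at k = 2)
  C[1][0] = min over k of (A[1][0] + B[0][0] = 2 + -2 = 0, A[1][1] + B[1][0] = 8 + -3 = 5, A[1][2] + B[2][0] = 7 + 9 = 16) = 0 (attained at k = 0)
  C[1][1] = min over k of (A[1][0] + B[0][1] = 2 + 10 = 12, A[1][1] + B[1][1] = 8 + 6 = 14, A[1][2] + B[2][1] = 7 + -4 = 3) = 3 (attained at k = 2)
  C[1][2] = min over k of (A[1][0] + B[0][2] = 2 + 4 = 6, A[1][1] + B[1][2] = 8 + 0 = 8, A[1][2] + B[2][2] = 7 + 1 = 8) = 6 (attained at k = 0)
  C[2][0] = min over k of (A[2][0] + B[0][0] = -2 + -2 = -4, A[2][1] + B[1][0] = -5 + -3 = -8, A[2][2] + B[2][0] = 7 + 9 = 16) = -8 (attained at k = 1)
  C[2][1] = min over k of (A[2][0] + B[0][1] = -2 + 10 = 8, A[2][1] + B[1][1] = -5 + 6 = 1, A[2][2] + B[2][1] = 7 + -4 = 3) = 1 (attained at k = 1)
  C[2][2] = min over k of (A[2][0] + B[0][2] = -2 + 4 = 2, A[2][1] + B[1][2] = -5 + 0 = -5, A[2][2] + B[2][2] = 7 + 1 = 8) = -5 (attained at k = 1)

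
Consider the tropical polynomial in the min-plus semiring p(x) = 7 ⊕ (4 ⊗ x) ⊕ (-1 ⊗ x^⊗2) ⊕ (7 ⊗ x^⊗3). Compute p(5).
p(5) = 7

A tropical monomial a ⊗ x^⊗i evaluates to a + i · x. Evaluating each term at x = 5:
  Term 0 contributes 7 + 0 · 5 = 7
  Term 1 contributes 4 + 1 · 5 = 9
  Term 2 contributes -1 + 2 · 5 = 9
  Term 3 contributes 7 + 3 · 5 = 22
p(5) = ⊕ of these = min[7, 9, 9, 22] = 7.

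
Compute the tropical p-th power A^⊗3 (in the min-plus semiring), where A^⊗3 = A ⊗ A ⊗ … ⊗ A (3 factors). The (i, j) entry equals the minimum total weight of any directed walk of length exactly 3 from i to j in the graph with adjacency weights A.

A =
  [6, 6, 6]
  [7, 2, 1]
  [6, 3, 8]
A^⊗3 =
  [13, 10, 9]
  [9, 6, 5]
  [10, 7, 6]

Each entry (A^⊗3)_ij equals the minimum over all length-3 walks i = v_0 → v_1 → … → v_3 = j of Σ_t A[v_t][v_{t+1}]. For example, for (i, j) = (0, 2) we minimise over 9 possible intermediate vertex sequences; the minimum is 9, attained along the walk 0 → 1 → 1 → 2.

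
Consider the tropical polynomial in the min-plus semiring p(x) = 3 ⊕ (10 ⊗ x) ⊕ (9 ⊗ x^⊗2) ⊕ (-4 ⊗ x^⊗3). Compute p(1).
p(1) = -1

A tropical monomial a ⊗ x^⊗i evaluates to a + i · x. Evaluating each term at x = 1:
  Term 0 contributes 3 + 0 · 1 = 3
  Term 1 contributes 10 + 1 · 1 = 11
  Term 2 contributes 9 + 2 · 1 = 11
  Term 3 contributes -4 + 3 · 1 = -1
p(1) = ⊕ of these = min[3, 11, 11, -1] = -1.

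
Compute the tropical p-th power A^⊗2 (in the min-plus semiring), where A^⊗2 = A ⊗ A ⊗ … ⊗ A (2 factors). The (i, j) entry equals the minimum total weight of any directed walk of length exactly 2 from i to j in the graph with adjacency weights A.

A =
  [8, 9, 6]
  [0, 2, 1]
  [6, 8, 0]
A^⊗2 =
  [9, 11, 6]
  [2, 4, 1]
  [6, 8, 0]

Each entry (A^⊗2)_ij equals the minimum over all length-2 walks i = v_0 → v_1 → … → v_2 = j of Σ_t A[v_t][v_{t+1}]. For example, for (i, j) = (0, 2) we minimise over 3 possible intermediate vertex sequences; the minimum is 6, attained along the walk 0 → 2 → 2.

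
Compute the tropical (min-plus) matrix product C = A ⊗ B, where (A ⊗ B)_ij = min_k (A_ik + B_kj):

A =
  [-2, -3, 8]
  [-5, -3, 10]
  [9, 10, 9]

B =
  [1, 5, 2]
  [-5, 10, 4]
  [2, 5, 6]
A ⊗ B =
  [-8, 3, 0]
  [-8, 0, -3]
  [5, 14, 11]

Apply the min-plus product entry-by-entry:
  C[0][0] = min over k of (A[0][0] + B[0][0] = -2 + 1 = -1, A[0][1] + B[1][0] = -3 + -5 = -8, A[0][2] + B[2][0] = 8 + 2 = 10) = -8 (attained at k = 1)
  C[0][1] = min over k of (A[0][0] + B[0][1] = -2 + 5 = 3, A[0][1] + B[1][1] = -3 + 10 = 7, A[0][2] + B[2][1] = 8 + 5 = 13) = 3 (attained at k = 0)
  C[0][2] = min over k of (A[0][0] + B[0][2] = -2 + 2 = 0, A[0][1] + B[1][2] = -3 + 4 = 1, A[0][2] + B[2][2] = 8 + 6 = 14) = 0 (attained at k = 0)
  C[1][0] = min over k of (A[1][0] + B[0][0] = -5 + 1 = -4, A[1][1] + B[1][0] = -3 + -5 = -8, A[1][2] + B[2][0] = 10 + 2 = 12) = -8 (attained at k = 1)
  C[1][1] = min over k of (A[1][0] + B[0][1] = -5 + 5 = 0, A[1][1] + B[1][1] = -3 + 10 = 7, A[1][2] + B[2][1] = 10 + 5 = 15) = 0 (attained at k = 0)
  C[1][2] = min over k of (A[1][0] + B[0][2] = -5 + 2 = -3, A[1][1] + B[1][2] = -3 + 4 = 1, A[1][2] + B[2][2] = 10 + 6 = 16) = -3 (attained at k = 0)
  C[2][0] = min over k of (A[2][0] + B[0][0] = 9 + 1 = 10, A[2][1] + B[1][0] = 10 + -5 = 5, A[2][2] + B[2][0] = 9 + 2 = 11) = 5 (attained at k = 1)
  C[2][1] = min over k of (A[2][0] + B[0][1] = 9 + 5 = 14, A[2][1] + B[1][1] = 10 + 10 = 20, A[2][2] + B[2][1] = 9 + 5 = 14) = 14 (attained at k = 0)
  C[2][2] = min over k of (A[2][0] + B[0][2] = 9 + 2 = 11, A[2][1] + B[1][2] = 10 + 4 = 14, A[2][2] + B[2][2] = 9 + 6 = 15) = 11 (attained at k = 0)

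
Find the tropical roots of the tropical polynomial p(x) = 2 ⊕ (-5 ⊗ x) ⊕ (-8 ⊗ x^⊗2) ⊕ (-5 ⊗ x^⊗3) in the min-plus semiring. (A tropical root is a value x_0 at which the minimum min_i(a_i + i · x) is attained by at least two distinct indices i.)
Roots: {-3, 3, 7}

Each tropical root is a break point of the lower envelope of the lines y = a_i + i · x (there are 4 lines, with slopes 0, 1, ..., 3). Only the lines that attain the minimum somewhere contribute to roots; other lines are dominated. Here the surviving (envelope) indices are i = 3, i = 2, i = 1, i = 0.
Intersections between consecutive envelope lines give the roots: for adjacent envelope indices i < j the intersection is x = (a_i − a_j) / (j − i). Reading off the sorted break points: {-3, 3, 7}.
Verification: at each break x_0, at least two indices attain the minimum of min_i(a_i + i · x_0).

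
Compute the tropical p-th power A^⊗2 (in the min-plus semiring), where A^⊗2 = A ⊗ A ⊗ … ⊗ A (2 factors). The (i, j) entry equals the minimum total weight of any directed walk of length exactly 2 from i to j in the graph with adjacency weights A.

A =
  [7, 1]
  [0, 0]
A^⊗2 =
  [1, 1]
  [0, 0]

Each entry (A^⊗2)_ij equals the minimum over all length-2 walks i = v_0 → v_1 → … → v_2 = j of Σ_t A[v_t][v_{t+1}]. For example, for (i, j) = (0, 1) we minimise over 2 possible intermediate vertex sequences; the minimum is 1, attained along the walk 0 → 1 → 1.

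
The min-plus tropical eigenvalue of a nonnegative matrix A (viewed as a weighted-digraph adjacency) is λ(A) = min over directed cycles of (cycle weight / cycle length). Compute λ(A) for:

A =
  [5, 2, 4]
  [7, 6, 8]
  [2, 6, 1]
λ(A) = 1

Enumerate directed cycles and compute their means (weight / length). Sample:
  cycle 0 → 0: weight = 5, length = 1, mean = 5/1 ≈ 5.000
  cycle 1 → 1: weight = 6, length = 1, mean = 6/1 ≈ 6.000
  cycle 2 → 2: weight = 1, length = 1, mean = 1/1 ≈ 1.000
  cycle 0 → 1 → 0: weight = 9, length = 2, mean = 9/2 ≈ 4.500
  cycle 0 → 2 → 0: weight = 6, length = 2, mean = 6/2 ≈ 3.000
  cycle 1 → 0 → 1: weight = 9, length = 2, mean = 9/2 ≈ 4.500
Minimum mean = 1.000, attained e.g. along the cycle 2 → 2 with weight 1 and length 1. So λ(A) = 1/1 = 1.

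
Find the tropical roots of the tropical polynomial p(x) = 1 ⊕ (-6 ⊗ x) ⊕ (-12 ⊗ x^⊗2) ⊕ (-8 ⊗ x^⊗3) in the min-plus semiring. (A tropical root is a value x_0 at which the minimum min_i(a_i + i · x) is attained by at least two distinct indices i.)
Roots: {-4, 6, 7}

Each tropical root is a break point of the lower envelope of the lines y = a_i + i · x (there are 4 lines, with slopes 0, 1, ..., 3). Only the lines that attain the minimum somewhere contribute to roots; other lines are dominated. Here the surviving (envelope) indices are i = 3, i = 2, i = 1, i = 0.
Intersections between consecutive envelope lines give the roots: for adjacent envelope indices i < j the intersection is x = (a_i − a_j) / (j − i). Reading off the sorted break points: {-4, 6, 7}.
Verification: at each break x_0, at least two indices attain the minimum of min_i(a_i + i · x_0).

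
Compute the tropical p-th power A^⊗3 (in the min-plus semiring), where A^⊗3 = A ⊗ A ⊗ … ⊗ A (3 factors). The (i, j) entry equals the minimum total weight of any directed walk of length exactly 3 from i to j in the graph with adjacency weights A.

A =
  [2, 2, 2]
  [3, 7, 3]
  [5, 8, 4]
A^⊗3 =
  [6, 6, 6]
  [7, 7, 7]
  [9, 9, 9]

Each entry (A^⊗3)_ij equals the minimum over all length-3 walks i = v_0 → v_1 → … → v_3 = j of Σ_t A[v_t][v_{t+1}]. For example, for (i, j) = (0, 2) we minimise over 9 possible intermediate vertex sequences; the minimum is 6, attained along the walk 0 → 0 → 0 → 2.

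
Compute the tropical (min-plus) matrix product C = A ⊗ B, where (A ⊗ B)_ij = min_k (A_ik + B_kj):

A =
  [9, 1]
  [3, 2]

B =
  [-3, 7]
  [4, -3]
A ⊗ B =
  [5, -2]
  [0, -1]

Apply the min-plus product entry-by-entry:
  C[0][0] = min over k of (A[0][0] + B[0][0] = 9 + -3 = 6, A[0][1] + B[1][0] = 1 + 4 = 5) = 5 (attained at k = 1)
  C[0][1] = min over k of (A[0][0] + B[0][1] = 9 + 7 = 16, A[0][1] + B[1][1] = 1 + -3 = -2) = -2 (attained at k = 1)
  C[1][0] = min over k of (A[1][0] + B[0][0] = 3 + -3 = 0, A[1][1] + B[1][0] = 2 + 4 = 6) = 0 (attained at k = 0)
  C[1][1] = min over k of (A[1][0] + B[0][1] = 3 + 7 = 10, A[1][1] + B[1][1] = 2 + -3 = -1) = -1 (attained at k = 1)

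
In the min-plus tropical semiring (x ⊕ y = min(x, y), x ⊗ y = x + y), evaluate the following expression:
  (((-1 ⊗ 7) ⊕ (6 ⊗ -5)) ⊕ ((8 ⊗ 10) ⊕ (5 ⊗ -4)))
(((-1 ⊗ 7) ⊕ (6 ⊗ -5)) ⊕ ((8 ⊗ 10) ⊕ (5 ⊗ -4))) = 1

Expand innermost to outermost. Recall ⊕ takes the minimum of its arguments and ⊗ takes their sum. Working out the expression (((-1 ⊗ 7) ⊕ (6 ⊗ -5)) ⊕ ((8 ⊗ 10) ⊕ (5 ⊗ -4))) gives 1.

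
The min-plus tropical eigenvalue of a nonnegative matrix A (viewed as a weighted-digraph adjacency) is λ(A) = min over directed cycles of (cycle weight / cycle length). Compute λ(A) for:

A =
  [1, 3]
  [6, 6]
λ(A) = 1

Enumerate directed cycles and compute their means (weight / length). Sample:
  cycle 0 → 0: weight = 1, length = 1, mean = 1/1 ≈ 1.000
  cycle 1 → 1: weight = 6, length = 1, mean = 6/1 ≈ 6.000
  cycle 0 → 1 → 0: weight = 9, length = 2, mean = 9/2 ≈ 4.500
  cycle 1 → 0 → 1: weight = 9, length = 2, mean = 9/2 ≈ 4.500
Minimum mean = 1.000, attained e.g. along the cycle 0 → 0 with weight 1 and length 1. So λ(A) = 1/1 = 1.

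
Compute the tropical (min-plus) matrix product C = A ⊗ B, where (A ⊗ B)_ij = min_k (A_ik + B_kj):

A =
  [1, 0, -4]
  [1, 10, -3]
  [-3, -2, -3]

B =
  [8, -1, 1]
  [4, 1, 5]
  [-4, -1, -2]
A ⊗ B =
  [-8, -5, -6]
  [-7, -4, -5]
  [-7, -4, -5]

Apply the min-plus product entry-by-entry:
  C[0][0] = min over k of (A[0][0] + B[0][0] = 1 + 8 = 9, A[0][1] + B[1][0] = 0 + 4 = 4, A[0][2] + B[2][0] = -4 + -4 = -8) = -8 (attained at k = 2)
  C[0][1] = min over k of (A[0][0] + B[0][1] = 1 + -1 = 0, A[0][1] + B[1][1] = 0 + 1 = 1, A[0][2] + B[2][1] = -4 + -1 = -5) = -5 (attained at k = 2)
  C[0][2] = min over k of (A[0][0] + B[0][2] = 1 + 1 = 2, A[0][1] + B[1][2] = 0 + 5 = 5, A[0][2] + B[2][2] = -4 + -2 = -6) = -6 (attained at k = 2)
  C[1][0] = min over k of (A[1][0] + B[0][0] = 1 + 8 = 9, A[1][1] + B[1][0] = 10 + 4 = 14, A[1][2] + B[2][0] = -3 + -4 = -7) = -7 (attained at k = 2)
  C[1][1] = min over k of (A[1][0] + B[0][1] = 1 + -1 = 0, A[1][1] + B[1][1] = 10 + 1 = 11, A[1][2] + B[2][1] = -3 + -1 = -4) = -4 (attained at k = 2)
  C[1][2] = min over k of (A[1][0] + B[0][2] = 1 + 1 = 2, A[1][1] + B[1][2] = 10 + 5 = 15, A[1][2] + B[2][2] = -3 + -2 = -5) = -5 (attained at k = 2)
  C[2][0] = min over k of (A[2][0] + B[0][0] = -3 + 8 = 5, A[2][1] + B[1][0] = -2 + 4 = 2, A[2][2] + B[2][0] = -3 + -4 = -7) = -7 (attained at k = 2)
  C[2][1] = min over k of (A[2][0] + B[0][1] = -3 + -1 = -4, A[2][1] + B[1][1] = -2 + 1 = -1, A[2][2] + B[2][1] = -3 + -1 = -4) = -4 (attained at k = 0)
  C[2][2] = min over k of (A[2][0] + B[0][2] = -3 + 1 = -2, A[2][1] + B[1][2] = -2 + 5 = 3, A[2][2] + B[2][2] = -3 + -2 = -5) = -5 (attained at k = 2)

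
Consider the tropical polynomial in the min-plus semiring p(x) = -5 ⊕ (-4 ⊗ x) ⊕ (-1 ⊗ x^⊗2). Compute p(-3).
p(-3) = -7

A tropical monomial a ⊗ x^⊗i evaluates to a + i · x. Evaluating each term at x = -3:
  Term 0 contributes -5 + 0 · -3 = -5
  Term 1 contributes -4 + 1 · -3 = -7
  Term 2 contributes -1 + 2 · -3 = -7
p(-3) = ⊕ of these = min[-5, -7, -7] = -7.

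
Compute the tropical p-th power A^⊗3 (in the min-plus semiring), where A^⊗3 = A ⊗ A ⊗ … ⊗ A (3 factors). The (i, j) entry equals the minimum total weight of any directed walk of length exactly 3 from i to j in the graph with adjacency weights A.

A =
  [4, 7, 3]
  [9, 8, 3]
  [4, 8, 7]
A^⊗3 =
  [11, 14, 10]
  [11, 14, 10]
  [11, 15, 11]

Each entry (A^⊗3)_ij equals the minimum over all length-3 walks i = v_0 → v_1 → … → v_3 = j of Σ_t A[v_t][v_{t+1}]. For example, for (i, j) = (0, 2) we minimise over 9 possible intermediate vertex sequences; the minimum is 10, attained along the walk 0 → 2 → 0 → 2.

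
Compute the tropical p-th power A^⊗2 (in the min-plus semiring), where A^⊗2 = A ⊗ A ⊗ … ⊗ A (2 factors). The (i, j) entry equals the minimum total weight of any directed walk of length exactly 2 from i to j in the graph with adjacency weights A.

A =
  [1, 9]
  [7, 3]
A^⊗2 =
  [2, 10]
  [8, 6]

Each entry (A^⊗2)_ij equals the minimum over all length-2 walks i = v_0 → v_1 → … → v_2 = j of Σ_t A[v_t][v_{t+1}]. For example, for (i, j) = (0, 1) we minimise over 2 possible intermediate vertex sequences; the minimum is 10, attained along the walk 0 → 0 → 1.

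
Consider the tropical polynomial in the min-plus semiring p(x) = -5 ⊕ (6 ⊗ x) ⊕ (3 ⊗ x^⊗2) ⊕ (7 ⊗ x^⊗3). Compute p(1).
p(1) = -5

A tropical monomial a ⊗ x^⊗i evaluates to a + i · x. Evaluating each term at x = 1:
  Term 0 contributes -5 + 0 · 1 = -5
  Term 1 contributes 6 + 1 · 1 = 7
  Term 2 contributes 3 + 2 · 1 = 5
  Term 3 contributes 7 + 3 · 1 = 10
p(1) = ⊕ of these = min[-5, 7, 5, 10] = -5.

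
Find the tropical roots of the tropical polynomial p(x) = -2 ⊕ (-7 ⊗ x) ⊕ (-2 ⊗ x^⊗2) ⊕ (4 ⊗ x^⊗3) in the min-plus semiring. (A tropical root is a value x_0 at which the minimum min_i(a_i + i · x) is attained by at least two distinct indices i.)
Roots: {-6, -5, 5}

Each tropical root is a break point of the lower envelope of the lines y = a_i + i · x (there are 4 lines, with slopes 0, 1, ..., 3). Only the lines that attain the minimum somewhere contribute to roots; other lines are dominated. Here the surviving (envelope) indices are i = 3, i = 2, i = 1, i = 0.
Intersections between consecutive envelope lines give the roots: for adjacent envelope indices i < j the intersection is x = (a_i − a_j) / (j − i). Reading off the sorted break points: {-6, -5, 5}.
Verification: at each break x_0, at least two indices attain the minimum of min_i(a_i + i · x_0).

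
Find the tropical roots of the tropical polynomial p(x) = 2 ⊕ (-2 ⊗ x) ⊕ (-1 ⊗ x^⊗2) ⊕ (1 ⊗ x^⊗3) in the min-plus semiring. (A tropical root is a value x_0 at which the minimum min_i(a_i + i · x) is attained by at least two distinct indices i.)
Roots: {-2, -1, 4}

Each tropical root is a break point of the lower envelope of the lines y = a_i + i · x (there are 4 lines, with slopes 0, 1, ..., 3). Only the lines that attain the minimum somewhere contribute to roots; other lines are dominated. Here the surviving (envelope) indices are i = 3, i = 2, i = 1, i = 0.
Intersections between consecutive envelope lines give the roots: for adjacent envelope indices i < j the intersection is x = (a_i − a_j) / (j − i). Reading off the sorted break points: {-2, -1, 4}.
Verification: at each break x_0, at least two indices attain the minimum of min_i(a_i + i · x_0).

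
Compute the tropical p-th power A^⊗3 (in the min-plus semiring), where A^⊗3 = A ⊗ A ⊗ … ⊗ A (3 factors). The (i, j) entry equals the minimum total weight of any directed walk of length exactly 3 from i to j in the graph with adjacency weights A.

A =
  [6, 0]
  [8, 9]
A^⊗3 =
  [14, 8]
  [16, 14]

Each entry (A^⊗3)_ij equals the minimum over all length-3 walks i = v_0 → v_1 → … → v_3 = j of Σ_t A[v_t][v_{t+1}]. For example, for (i, j) = (0, 1) we minimise over 4 possible intermediate vertex sequences; the minimum is 8, attained along the walk 0 → 1 → 0 → 1.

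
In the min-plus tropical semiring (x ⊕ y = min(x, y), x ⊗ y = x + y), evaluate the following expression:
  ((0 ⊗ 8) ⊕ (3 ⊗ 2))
((0 ⊗ 8) ⊕ (3 ⊗ 2)) = 5

Expand innermost to outermost. Recall ⊕ takes the minimum of its arguments and ⊗ takes their sum. Working out the expression ((0 ⊗ 8) ⊕ (3 ⊗ 2)) gives 5.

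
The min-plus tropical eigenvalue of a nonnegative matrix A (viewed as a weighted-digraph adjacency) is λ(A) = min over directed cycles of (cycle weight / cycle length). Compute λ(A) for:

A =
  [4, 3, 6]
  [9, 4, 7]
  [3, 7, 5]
λ(A) = 4

Enumerate directed cycles and compute their means (weight / length). Sample:
  cycle 0 → 0: weight = 4, length = 1, mean = 4/1 ≈ 4.000
  cycle 1 → 1: weight = 4, length = 1, mean = 4/1 ≈ 4.000
  cycle 2 → 2: weight = 5, length = 1, mean = 5/1 ≈ 5.000
  cycle 0 → 1 → 0: weight = 12, length = 2, mean = 12/2 ≈ 6.000
  cycle 0 → 2 → 0: weight = 9, length = 2, mean = 9/2 ≈ 4.500
  cycle 1 → 0 → 1: weight = 12, length = 2, mean = 12/2 ≈ 6.000
Minimum mean = 4.000, attained e.g. along the cycle 0 → 0 with weight 4 and length 1. So λ(A) = 4/1 = 4.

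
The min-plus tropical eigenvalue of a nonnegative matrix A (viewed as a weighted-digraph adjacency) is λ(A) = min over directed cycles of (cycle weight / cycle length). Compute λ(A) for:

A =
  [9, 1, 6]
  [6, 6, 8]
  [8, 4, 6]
λ(A) = 7/2

Enumerate directed cycles and compute their means (weight / length). Sample:
  cycle 0 → 0: weight = 9, length = 1, mean = 9/1 ≈ 9.000
  cycle 1 → 1: weight = 6, length = 1, mean = 6/1 ≈ 6.000
  cycle 2 → 2: weight = 6, length = 1, mean = 6/1 ≈ 6.000
  cycle 0 → 1 → 0: weight = 7, length = 2, mean = 7/2 ≈ 3.500
  cycle 0 → 2 → 0: weight = 14, length = 2, mean = 14/2 ≈ 7.000
  cycle 1 → 0 → 1: weight = 7, length = 2, mean = 7/2 ≈ 3.500
Minimum mean = 3.500, attained e.g. along the cycle 0 → 1 → 0 with weight 7 and length 2. So λ(A) = 7/2 = 7/2.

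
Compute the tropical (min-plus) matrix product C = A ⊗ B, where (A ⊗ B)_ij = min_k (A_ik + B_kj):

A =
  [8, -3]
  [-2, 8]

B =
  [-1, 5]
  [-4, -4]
A ⊗ B =
  [-7, -7]
  [-3, 3]

Apply the min-plus product entry-by-entry:
  C[0][0] = min over k of (A[0][0] + B[0][0] = 8 + -1 = 7, A[0][1] + B[1][0] = -3 + -4 = -7) = -7 (attained at k = 1)
  C[0][1] = min over k of (A[0][0] + B[0][1] = 8 + 5 = 13, A[0][1] + B[1][1] = -3 + -4 = -7) = -7 (attained at k = 1)
  C[1][0] = min over k of (A[1][0] + B[0][0] = -2 + -1 = -3, A[1][1] + B[1][0] = 8 + -4 = 4) = -3 (attained at k = 0)
  C[1][1] = min over k of (A[1][0] + B[0][1] = -2 + 5 = 3, A[1][1] + B[1][1] = 8 + -4 = 4) = 3 (attained at k = 0)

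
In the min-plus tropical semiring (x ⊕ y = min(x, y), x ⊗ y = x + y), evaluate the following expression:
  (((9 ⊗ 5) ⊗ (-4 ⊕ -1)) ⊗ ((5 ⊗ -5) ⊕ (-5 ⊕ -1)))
(((9 ⊗ 5) ⊗ (-4 ⊕ -1)) ⊗ ((5 ⊗ -5) ⊕ (-5 ⊕ -1))) = 5

Expand innermost to outermost. Recall ⊕ takes the minimum of its arguments and ⊗ takes their sum. Working out the expression (((9 ⊗ 5) ⊗ (-4 ⊕ -1)) ⊗ ((5 ⊗ -5) ⊕ (-5 ⊕ -1))) gives 5.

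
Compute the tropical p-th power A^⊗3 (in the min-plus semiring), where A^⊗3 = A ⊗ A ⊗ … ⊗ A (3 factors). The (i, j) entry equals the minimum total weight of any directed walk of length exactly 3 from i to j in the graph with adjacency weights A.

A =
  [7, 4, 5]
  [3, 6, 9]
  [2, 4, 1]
A^⊗3 =
  [8, 10, 7]
  [10, 12, 9]
  [4, 6, 3]

Each entry (A^⊗3)_ij equals the minimum over all length-3 walks i = v_0 → v_1 → … → v_3 = j of Σ_t A[v_t][v_{t+1}]. For example, for (i, j) = (0, 2) we minimise over 9 possible intermediate vertex sequences; the minimum is 7, attained along the walk 0 → 2 → 2 → 2.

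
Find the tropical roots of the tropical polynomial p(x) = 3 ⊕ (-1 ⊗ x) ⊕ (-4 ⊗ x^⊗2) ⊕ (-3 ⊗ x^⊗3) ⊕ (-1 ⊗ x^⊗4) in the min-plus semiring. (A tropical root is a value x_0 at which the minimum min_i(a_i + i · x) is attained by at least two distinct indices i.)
Roots: {-2, -1, 3, 4}

Each tropical root is a break point of the lower envelope of the lines y = a_i + i · x (there are 5 lines, with slopes 0, 1, ..., 4). Only the lines that attain the minimum somewhere contribute to roots; other lines are dominated. Here the surviving (envelope) indices are i = 4, i = 3, i = 2, i = 1, i = 0.
Intersections between consecutive envelope lines give the roots: for adjacent envelope indices i < j the intersection is x = (a_i − a_j) / (j − i). Reading off the sorted break points: {-2, -1, 3, 4}.
Verification: at each break x_0, at least two indices attain the minimum of min_i(a_i + i · x_0).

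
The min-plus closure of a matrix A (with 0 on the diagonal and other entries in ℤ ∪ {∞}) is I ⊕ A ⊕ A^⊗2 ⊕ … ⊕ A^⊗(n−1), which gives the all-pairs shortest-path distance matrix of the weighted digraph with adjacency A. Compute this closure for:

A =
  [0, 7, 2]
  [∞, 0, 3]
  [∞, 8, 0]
Closure =
  [0, 7, 2]
  [∞, 0, 3]
  [∞, 8, 0]

This is the Floyd-Warshall all-pairs shortest-path computation. For each intermediate vertex k = 0, 1, …, 2, update dist[i][j] ← min(dist[i][j], dist[i][k] + dist[k][j]). The final matrix gives, for each (i, j), the minimum total weight of any directed path from i to j (possibly empty when i = j).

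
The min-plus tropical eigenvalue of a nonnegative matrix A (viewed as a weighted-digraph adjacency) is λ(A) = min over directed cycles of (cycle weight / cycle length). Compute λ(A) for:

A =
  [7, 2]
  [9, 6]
λ(A) = 11/2

Enumerate directed cycles and compute their means (weight / length). Sample:
  cycle 0 → 0: weight = 7, length = 1, mean = 7/1 ≈ 7.000
  cycle 1 → 1: weight = 6, length = 1, mean = 6/1 ≈ 6.000
  cycle 0 → 1 → 0: weight = 11, length = 2, mean = 11/2 ≈ 5.500
  cycle 1 → 0 → 1: weight = 11, length = 2, mean = 11/2 ≈ 5.500
Minimum mean = 5.500, attained e.g. along the cycle 0 → 1 → 0 with weight 11 and length 2. So λ(A) = 11/2 = 11/2.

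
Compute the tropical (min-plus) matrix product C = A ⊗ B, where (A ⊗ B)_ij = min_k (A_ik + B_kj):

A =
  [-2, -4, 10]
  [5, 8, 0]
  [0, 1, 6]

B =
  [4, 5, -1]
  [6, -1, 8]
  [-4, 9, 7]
A ⊗ B =
  [2, -5, -3]
  [-4, 7, 4]
  [2, 0, -1]

Apply the min-plus product entry-by-entry:
  C[0][0] = min over k of (A[0][0] + B[0][0] = -2 + 4 = 2, A[0][1] + B[1][0] = -4 + 6 = 2, A[0][2] + B[2][0] = 10 + -4 = 6) = 2 (attained at k = 0)
  C[0][1] = min over k of (A[0][0] + B[0][1] = -2 + 5 = 3, A[0][1] + B[1][1] = -4 + -1 = -5, A[0][2] + B[2][1] = 10 + 9 = 19) = -5 (attained at k = 1)
  C[0][2] = min over k of (A[0][0] + B[0][2] = -2 + -1 = -3, A[0][1] + B[1][2] = -4 + 8 = 4, A[0][2] + B[2][2] = 10 + 7 = 17) = -3 (attained at k = 0)
  C[1][0] = min over k of (A[1][0] + B[0][0] = 5 + 4 = 9, A[1][1] + B[1][0] = 8 + 6 = 14, A[1][2] + B[2][0] = 0 + -4 = -4) = -4 (attained at k = 2)
  C[1][1] = min over k of (A[1][0] + B[0][1] = 5 + 5 = 10, A[1][1] + B[1][1] = 8 + -1 = 7, A[1][2] + B[2][1] = 0 + 9 = 9) = 7 (attained at k = 1)
  C[1][2] = min over k of (A[1][0] + B[0][2] = 5 + -1 = 4, A[1][1] + B[1][2] = 8 + 8 = 16, A[1][2] + B[2][2] = 0 + 7 = 7) = 4 (attained at k = 0)
  C[2][0] = min over k of (A[2][0] + B[0][0] = 0 + 4 = 4, A[2][1] + B[1][0] = 1 + 6 = 7, A[2][2] + B[2][0] = 6 + -4 = 2) = 2 (attained at k = 2)
  C[2][1] = min over k of (A[2][0] + B[0][1] = 0 + 5 = 5, A[2][1] + B[1][1] = 1 + -1 = 0, A[2][2] + B[2][1] = 6 + 9 = 15) = 0 (attained at k = 1)
  C[2][2] = min over k of (A[2][0] + B[0][2] = 0 + -1 = -1, A[2][1] + B[1][2] = 1 + 8 = 9, A[2][2] + B[2][2] = 6 + 7 = 13) = -1 (attained at k = 0)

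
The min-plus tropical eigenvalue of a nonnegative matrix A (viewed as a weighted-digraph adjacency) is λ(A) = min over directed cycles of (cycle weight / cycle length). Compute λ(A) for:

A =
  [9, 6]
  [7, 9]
λ(A) = 13/2

Enumerate directed cycles and compute their means (weight / length). Sample:
  cycle 0 → 0: weight = 9, length = 1, mean = 9/1 ≈ 9.000
  cycle 1 → 1: weight = 9, length = 1, mean = 9/1 ≈ 9.000
  cycle 0 → 1 → 0: weight = 13, length = 2, mean = 13/2 ≈ 6.500
  cycle 1 → 0 → 1: weight = 13, length = 2, mean = 13/2 ≈ 6.500
Minimum mean = 6.500, attained e.g. along the cycle 0 → 1 → 0 with weight 13 and length 2. So λ(A) = 13/2 = 13/2.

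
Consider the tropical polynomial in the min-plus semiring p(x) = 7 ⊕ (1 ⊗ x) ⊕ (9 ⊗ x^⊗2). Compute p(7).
p(7) = 7

A tropical monomial a ⊗ x^⊗i evaluates to a + i · x. Evaluating each term at x = 7:
  Term 0 contributes 7 + 0 · 7 = 7
  Term 1 contributes 1 + 1 · 7 = 8
  Term 2 contributes 9 + 2 · 7 = 23
p(7) = ⊕ of these = min[7, 8, 23] = 7.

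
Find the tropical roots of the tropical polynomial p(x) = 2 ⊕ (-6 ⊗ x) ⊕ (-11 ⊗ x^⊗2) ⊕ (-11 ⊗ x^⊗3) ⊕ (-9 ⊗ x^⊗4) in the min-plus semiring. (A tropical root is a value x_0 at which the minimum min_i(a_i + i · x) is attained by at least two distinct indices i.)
Roots: {-2, 0, 5, 8}

Each tropical root is a break point of the lower envelope of the lines y = a_i + i · x (there are 5 lines, with slopes 0, 1, ..., 4). Only the lines that attain the minimum somewhere contribute to roots; other lines are dominated. Here the surviving (envelope) indices are i = 4, i = 3, i = 2, i = 1, i = 0.
Intersections between consecutive envelope lines give the roots: for adjacent envelope indices i < j the intersection is x = (a_i − a_j) / (j − i). Reading off the sorted break points: {-2, 0, 5, 8}.
Verification: at each break x_0, at least two indices attain the minimum of min_i(a_i + i · x_0).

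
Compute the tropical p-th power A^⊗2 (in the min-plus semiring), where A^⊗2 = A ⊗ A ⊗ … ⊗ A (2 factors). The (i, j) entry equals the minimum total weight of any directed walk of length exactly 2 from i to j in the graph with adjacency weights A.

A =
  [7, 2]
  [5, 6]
A^⊗2 =
  [7, 8]
  [11, 7]

Each entry (A^⊗2)_ij equals the minimum over all length-2 walks i = v_0 → v_1 → … → v_2 = j of Σ_t A[v_t][v_{t+1}]. For example, for (i, j) = (0, 1) we minimise over 2 possible intermediate vertex sequences; the minimum is 8, attained along the walk 0 → 1 → 1.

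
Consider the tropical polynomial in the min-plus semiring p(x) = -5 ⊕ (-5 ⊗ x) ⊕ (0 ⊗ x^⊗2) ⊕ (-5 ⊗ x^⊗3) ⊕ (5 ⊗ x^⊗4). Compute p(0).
p(0) = -5

A tropical monomial a ⊗ x^⊗i evaluates to a + i · x. Evaluating each term at x = 0:
  Term 0 contributes -5 + 0 · 0 = -5
  Term 1 contributes -5 + 1 · 0 = -5
  Term 2 contributes 0 + 2 · 0 = 0
  Term 3 contributes -5 + 3 · 0 = -5
  Term 4 contributes 5 + 4 · 0 = 5
p(0) = ⊕ of these = min[-5, -5, 0, -5, 5] = -5.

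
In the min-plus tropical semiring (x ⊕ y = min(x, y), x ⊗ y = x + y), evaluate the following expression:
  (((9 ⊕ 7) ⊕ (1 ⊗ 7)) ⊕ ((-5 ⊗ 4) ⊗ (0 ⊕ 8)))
(((9 ⊕ 7) ⊕ (1 ⊗ 7)) ⊕ ((-5 ⊗ 4) ⊗ (0 ⊕ 8))) = -1

Expand innermost to outermost. Recall ⊕ takes the minimum of its arguments and ⊗ takes their sum. Working out the expression (((9 ⊕ 7) ⊕ (1 ⊗ 7)) ⊕ ((-5 ⊗ 4) ⊗ (0 ⊕ 8))) gives -1.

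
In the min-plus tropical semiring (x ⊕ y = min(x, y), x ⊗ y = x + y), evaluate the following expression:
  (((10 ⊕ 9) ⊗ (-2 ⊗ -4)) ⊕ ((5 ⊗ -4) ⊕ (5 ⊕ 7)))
(((10 ⊕ 9) ⊗ (-2 ⊗ -4)) ⊕ ((5 ⊗ -4) ⊕ (5 ⊕ 7))) = 1

Expand innermost to outermost. Recall ⊕ takes the minimum of its arguments and ⊗ takes their sum. Working out the expression (((10 ⊕ 9) ⊗ (-2 ⊗ -4)) ⊕ ((5 ⊗ -4) ⊕ (5 ⊕ 7))) gives 1.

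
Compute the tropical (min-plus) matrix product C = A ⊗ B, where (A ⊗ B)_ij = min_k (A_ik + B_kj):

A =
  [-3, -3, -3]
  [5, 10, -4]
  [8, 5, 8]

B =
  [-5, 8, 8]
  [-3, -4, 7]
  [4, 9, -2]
A ⊗ B =
  [-8, -7, -5]
  [0, 5, -6]
  [2, 1, 6]

Apply the min-plus product entry-by-entry:
  C[0][0] = min over k of (A[0][0] + B[0][0] = -3 + -5 = -8, A[0][1] + B[1][0] = -3 + -3 = -6, A[0][2] + B[2][0] = -3 + 4 = 1) = -8 (attained at k = 0)
  C[0][1] = min over k of (A[0][0] + B[0][1] = -3 + 8 = 5, A[0][1] + B[1][1] = -3 + -4 = -7, A[0][2] + B[2][1] = -3 + 9 = 6) = -7 (attained at k = 1)
  C[0][2] = min over k of (A[0][0] + B[0][2] = -3 + 8 = 5, A[0][1] + B[1][2] = -3 + 7 = 4, A[0][2] + B[2][2] = -3 + -2 = -5) = -5 (attained at k = 2)
  C[1][0] = min over k of (A[1][0] + B[0][0] = 5 + -5 = 0, A[1][1] + B[1][0] = 10 + -3 = 7, A[1][2] + B[2][0] = -4 + 4 = 0) = 0 (attained at k = 0)
  C[1][1] = min over k of (A[1][0] + B[0][1] = 5 + 8 = 13, A[1][1] + B[1][1] = 10 + -4 = 6, A[1][2] + B[2][1] = -4 + 9 = 5) = 5 (attained at k = 2)
  C[1][2] = min over k of (A[1][0] + B[0][2] = 5 + 8 = 13, A[1][1] + B[1][2] = 10 + 7 = 17, A[1][2] + B[2][2] = -4 + -2 = -6) = -6 (attained at k = 2)
  C[2][0] = min over k of (A[2][0] + B[0][0] = 8 + -5 = 3, A[2][1] + B[1][0] = 5 + -3 = 2, A[2][2] + B[2][0] = 8 + 4 = 12) = 2 (attained at k = 1)
  C[2][1] = min over k of (A[2][0] + B[0][1] = 8 + 8 = 16, A[2][1] + B[1][1] = 5 + -4 = 1, A[2][2] + B[2][1] = 8 + 9 = 17) = 1 (attained at k = 1)
  C[2][2] = min over k of (A[2][0] + B[0][2] = 8 + 8 = 16, A[2][1] + B[1][2] = 5 + 7 = 12, A[2][2] + B[2][2] = 8 + -2 = 6) = 6 (attained at k = 2)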